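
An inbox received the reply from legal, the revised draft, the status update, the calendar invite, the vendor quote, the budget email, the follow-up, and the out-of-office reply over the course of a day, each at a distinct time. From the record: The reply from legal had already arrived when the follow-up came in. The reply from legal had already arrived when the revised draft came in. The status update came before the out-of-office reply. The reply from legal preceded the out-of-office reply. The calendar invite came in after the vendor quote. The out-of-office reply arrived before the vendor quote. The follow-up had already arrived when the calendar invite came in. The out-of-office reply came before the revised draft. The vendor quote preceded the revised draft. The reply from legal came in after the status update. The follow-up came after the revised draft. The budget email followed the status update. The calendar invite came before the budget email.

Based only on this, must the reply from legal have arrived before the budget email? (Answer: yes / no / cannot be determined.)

Chain the constraints: the reply from legal → the follow-up → the calendar invite → the budget email. Each link is directly stated, so the reply from legal comes before the budget email.

yes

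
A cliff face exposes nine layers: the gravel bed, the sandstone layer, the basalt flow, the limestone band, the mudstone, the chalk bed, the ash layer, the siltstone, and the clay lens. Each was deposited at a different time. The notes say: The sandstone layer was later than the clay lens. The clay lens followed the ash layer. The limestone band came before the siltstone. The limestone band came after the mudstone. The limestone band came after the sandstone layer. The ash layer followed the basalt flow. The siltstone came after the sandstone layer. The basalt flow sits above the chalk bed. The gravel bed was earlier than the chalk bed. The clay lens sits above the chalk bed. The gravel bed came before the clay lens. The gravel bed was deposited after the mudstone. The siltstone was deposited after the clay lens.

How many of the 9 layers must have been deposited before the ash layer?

4

Directly stated before the ash layer: the basalt flow.
The chalk bed reaches the ash layer via the chalk bed → the basalt flow → the ash layer.
The gravel bed reaches the ash layer via the gravel bed → the chalk bed → the basalt flow → the ash layer.
The mudstone reaches the ash layer via the mudstone → the gravel bed → the chalk bed → the basalt flow → the ash layer.
No chain forces the sandstone layer (or any of the others) ahead of the ash layer.
That's the basalt flow, the chalk bed, the gravel bed, and the mudstone — 4 in all.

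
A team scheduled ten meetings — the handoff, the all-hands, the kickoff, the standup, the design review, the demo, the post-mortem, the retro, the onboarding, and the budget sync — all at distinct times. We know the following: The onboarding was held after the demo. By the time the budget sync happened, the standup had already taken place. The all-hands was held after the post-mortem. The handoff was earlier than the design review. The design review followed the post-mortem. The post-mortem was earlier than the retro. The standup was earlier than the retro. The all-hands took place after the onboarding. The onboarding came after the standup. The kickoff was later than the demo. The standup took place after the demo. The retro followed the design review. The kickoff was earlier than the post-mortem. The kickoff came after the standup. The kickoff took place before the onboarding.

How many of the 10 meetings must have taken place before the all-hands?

Directly stated before the all-hands: the onboarding and the post-mortem.
The demo reaches the all-hands via the demo → the onboarding → the all-hands.
The kickoff reaches the all-hands via the kickoff → the onboarding → the all-hands.
The standup reaches the all-hands via the standup → the onboarding → the all-hands.
That's the demo, the kickoff, the onboarding, the post-mortem, and the standup — 5 in all.

5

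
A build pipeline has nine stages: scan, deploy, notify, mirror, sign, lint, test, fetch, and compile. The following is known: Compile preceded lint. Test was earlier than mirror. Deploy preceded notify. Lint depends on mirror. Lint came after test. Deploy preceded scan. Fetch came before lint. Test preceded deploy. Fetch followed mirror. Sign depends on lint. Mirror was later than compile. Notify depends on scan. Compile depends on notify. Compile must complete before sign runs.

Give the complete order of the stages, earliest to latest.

test, deploy, scan, notify, compile, mirror, fetch, lint, sign

The constraints fix every adjacent pair, so only one ordering works:
test → deploy → scan → notify → compile → mirror → fetch → lint → sign.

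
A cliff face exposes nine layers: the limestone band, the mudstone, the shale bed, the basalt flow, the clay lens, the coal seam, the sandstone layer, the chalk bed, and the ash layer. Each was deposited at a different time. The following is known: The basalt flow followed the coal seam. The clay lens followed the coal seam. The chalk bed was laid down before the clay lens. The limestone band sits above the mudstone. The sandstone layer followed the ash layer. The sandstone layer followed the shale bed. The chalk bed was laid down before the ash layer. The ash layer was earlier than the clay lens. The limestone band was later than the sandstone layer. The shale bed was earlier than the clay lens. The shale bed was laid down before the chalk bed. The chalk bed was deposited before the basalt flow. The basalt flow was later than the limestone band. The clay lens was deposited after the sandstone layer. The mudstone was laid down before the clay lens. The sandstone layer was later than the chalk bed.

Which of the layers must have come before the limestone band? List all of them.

Directly stated before the limestone band: the mudstone and the sandstone layer.
The ash layer reaches the limestone band via the ash layer → the sandstone layer → the limestone band.
The chalk bed reaches the limestone band via the chalk bed → the sandstone layer → the limestone band.
The shale bed reaches the limestone band via the shale bed → the sandstone layer → the limestone band.

the ash layer, the chalk bed, the mudstone, the sandstone layer, the shale bed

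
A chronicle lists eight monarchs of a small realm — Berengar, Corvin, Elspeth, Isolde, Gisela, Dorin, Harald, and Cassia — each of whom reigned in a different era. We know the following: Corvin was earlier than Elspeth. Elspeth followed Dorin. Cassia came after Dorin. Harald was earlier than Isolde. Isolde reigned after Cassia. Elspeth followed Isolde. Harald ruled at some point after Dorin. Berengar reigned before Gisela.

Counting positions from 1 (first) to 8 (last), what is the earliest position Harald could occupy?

Dorin must come before Harald — 1 forced predecessor.
Nothing else is forced ahead of Harald, so their earliest slot is position 1 + 1 = 2.

2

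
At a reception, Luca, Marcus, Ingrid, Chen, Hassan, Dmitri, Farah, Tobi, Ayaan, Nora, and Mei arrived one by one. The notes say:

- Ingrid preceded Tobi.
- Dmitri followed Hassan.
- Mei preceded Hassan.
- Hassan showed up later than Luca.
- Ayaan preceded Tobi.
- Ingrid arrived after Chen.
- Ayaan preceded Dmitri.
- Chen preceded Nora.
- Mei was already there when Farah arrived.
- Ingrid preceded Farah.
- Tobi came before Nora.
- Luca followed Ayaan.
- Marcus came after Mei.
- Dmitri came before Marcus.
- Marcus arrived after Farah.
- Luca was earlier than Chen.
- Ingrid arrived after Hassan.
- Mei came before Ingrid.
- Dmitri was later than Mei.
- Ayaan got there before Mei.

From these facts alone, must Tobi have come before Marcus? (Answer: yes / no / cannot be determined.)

No chain of stated constraints runs from Tobi to Marcus, and none runs from Marcus to Tobi either.
So the relative order of Tobi and Marcus is not fixed by the given facts.

cannot be determined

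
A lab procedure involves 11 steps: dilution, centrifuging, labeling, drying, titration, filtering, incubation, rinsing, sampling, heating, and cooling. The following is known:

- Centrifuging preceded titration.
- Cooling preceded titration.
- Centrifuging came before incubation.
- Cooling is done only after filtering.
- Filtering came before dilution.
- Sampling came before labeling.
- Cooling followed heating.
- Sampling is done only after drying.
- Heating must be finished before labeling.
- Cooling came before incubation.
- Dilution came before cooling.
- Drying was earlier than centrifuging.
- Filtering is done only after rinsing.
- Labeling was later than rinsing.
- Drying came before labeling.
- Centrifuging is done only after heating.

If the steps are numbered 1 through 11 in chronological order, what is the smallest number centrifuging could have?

Drying and heating must both come before centrifuging — 2 forced predecessors.
Nothing else is forced ahead of centrifuging, so its earliest slot is position 2 + 1 = 3.

3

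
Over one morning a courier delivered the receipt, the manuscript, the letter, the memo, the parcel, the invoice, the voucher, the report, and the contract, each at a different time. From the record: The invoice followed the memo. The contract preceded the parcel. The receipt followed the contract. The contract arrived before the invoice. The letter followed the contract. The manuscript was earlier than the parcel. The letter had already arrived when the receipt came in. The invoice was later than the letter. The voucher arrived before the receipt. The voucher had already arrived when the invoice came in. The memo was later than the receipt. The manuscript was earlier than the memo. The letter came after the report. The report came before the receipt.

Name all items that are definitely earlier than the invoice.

the contract, the letter, the manuscript, the memo, the receipt, the report, the voucher

Directly stated before the invoice: the contract, the letter, the memo, and the voucher.
The manuscript reaches the invoice via the manuscript → the memo → the invoice.
The receipt reaches the invoice via the receipt → the memo → the invoice.
The report reaches the invoice via the report → the letter → the invoice.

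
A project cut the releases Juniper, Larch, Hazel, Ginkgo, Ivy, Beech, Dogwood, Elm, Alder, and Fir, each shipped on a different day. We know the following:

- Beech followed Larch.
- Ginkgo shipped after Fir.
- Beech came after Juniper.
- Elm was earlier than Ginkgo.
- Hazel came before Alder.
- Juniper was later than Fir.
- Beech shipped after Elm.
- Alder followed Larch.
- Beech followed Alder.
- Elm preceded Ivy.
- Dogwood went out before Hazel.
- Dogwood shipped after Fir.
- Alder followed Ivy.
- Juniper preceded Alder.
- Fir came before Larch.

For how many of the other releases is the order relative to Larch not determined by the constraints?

6

Forced before Larch: Fir; forced after Larch: Alder and Beech.
That leaves Dogwood, Elm, Ginkgo, Hazel, Ivy, and Juniper with no forced order relative to Larch — 6.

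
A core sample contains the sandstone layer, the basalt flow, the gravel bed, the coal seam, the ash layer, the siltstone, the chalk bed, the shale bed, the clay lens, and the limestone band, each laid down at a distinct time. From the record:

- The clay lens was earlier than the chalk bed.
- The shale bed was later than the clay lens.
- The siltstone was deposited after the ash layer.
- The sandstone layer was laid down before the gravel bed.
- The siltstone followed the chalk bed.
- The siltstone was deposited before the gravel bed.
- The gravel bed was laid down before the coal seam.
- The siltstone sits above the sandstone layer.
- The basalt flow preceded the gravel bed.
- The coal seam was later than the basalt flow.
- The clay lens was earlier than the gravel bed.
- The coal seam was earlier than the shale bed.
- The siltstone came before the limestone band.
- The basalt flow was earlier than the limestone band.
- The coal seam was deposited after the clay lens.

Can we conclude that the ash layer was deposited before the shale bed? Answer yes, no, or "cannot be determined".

Chain the constraints: the ash layer → the siltstone → the gravel bed → the coal seam → the shale bed. Each link is directly stated, so the ash layer comes before the shale bed.

yes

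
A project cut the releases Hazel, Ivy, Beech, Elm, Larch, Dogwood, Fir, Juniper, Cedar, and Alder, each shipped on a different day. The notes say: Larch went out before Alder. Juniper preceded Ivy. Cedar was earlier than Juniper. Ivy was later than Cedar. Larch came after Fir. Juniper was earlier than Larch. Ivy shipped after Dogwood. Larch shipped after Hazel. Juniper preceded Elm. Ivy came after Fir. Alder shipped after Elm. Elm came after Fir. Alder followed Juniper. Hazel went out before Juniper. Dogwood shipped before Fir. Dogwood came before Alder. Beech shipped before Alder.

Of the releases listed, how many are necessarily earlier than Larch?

Directly stated before Larch: Fir, Hazel, and Juniper.
Cedar reaches Larch via Cedar → Juniper → Larch.
Dogwood reaches Larch via Dogwood → Fir → Larch.
That's Cedar, Dogwood, Fir, Hazel, and Juniper — 5 in all.

5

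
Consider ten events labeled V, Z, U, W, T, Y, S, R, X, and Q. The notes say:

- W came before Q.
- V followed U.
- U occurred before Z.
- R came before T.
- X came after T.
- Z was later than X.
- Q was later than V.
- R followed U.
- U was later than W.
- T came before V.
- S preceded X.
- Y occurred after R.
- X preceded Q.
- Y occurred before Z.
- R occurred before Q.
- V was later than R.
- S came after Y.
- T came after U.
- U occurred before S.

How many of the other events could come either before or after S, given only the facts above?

Forced before S: R, U, W, and Y; forced after S: Q, X, and Z.
That leaves T and V with no forced order relative to S — 2.

2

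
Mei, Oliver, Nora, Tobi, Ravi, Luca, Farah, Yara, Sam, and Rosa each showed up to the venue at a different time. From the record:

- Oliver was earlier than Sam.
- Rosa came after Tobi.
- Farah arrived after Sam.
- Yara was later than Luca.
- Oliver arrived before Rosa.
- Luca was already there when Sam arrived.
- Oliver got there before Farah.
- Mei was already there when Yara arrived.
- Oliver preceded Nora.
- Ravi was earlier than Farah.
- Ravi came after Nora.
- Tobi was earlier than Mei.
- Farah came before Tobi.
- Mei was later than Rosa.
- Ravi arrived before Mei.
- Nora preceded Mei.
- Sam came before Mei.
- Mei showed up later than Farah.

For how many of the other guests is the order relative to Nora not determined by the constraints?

2

Forced before Nora: Oliver; forced after Nora: Farah, Mei, Ravi, Rosa, Tobi, and Yara.
That leaves Luca and Sam with no forced order relative to Nora — 2.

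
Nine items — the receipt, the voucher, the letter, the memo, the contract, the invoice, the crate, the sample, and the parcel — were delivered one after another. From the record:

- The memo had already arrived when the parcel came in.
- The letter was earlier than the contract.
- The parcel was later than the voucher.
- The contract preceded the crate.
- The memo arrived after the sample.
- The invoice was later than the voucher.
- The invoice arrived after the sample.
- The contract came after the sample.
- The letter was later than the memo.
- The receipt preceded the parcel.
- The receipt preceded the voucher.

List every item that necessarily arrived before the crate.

the contract, the letter, the memo, the sample

Directly stated before the crate: the contract.
The letter reaches the crate via the letter → the contract → the crate.
The memo reaches the crate via the memo → the letter → the contract → the crate.
The sample reaches the crate via the sample → the contract → the crate.
No chain forces the receipt (or any of the others) ahead of the crate.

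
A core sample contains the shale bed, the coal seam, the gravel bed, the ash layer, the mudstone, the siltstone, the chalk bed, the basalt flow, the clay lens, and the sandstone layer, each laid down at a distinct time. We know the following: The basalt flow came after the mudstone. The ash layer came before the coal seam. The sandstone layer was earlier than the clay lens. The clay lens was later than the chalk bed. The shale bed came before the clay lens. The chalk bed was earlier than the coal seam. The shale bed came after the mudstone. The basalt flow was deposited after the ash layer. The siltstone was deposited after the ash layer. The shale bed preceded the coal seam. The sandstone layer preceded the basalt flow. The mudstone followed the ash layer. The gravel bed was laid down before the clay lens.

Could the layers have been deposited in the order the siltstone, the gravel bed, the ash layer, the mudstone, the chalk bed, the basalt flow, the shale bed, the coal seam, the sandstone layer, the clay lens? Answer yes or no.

The constraints require the ash layer before the siltstone, but in the proposed sequence the siltstone appears ahead of the ash layer. That one violation is enough.

no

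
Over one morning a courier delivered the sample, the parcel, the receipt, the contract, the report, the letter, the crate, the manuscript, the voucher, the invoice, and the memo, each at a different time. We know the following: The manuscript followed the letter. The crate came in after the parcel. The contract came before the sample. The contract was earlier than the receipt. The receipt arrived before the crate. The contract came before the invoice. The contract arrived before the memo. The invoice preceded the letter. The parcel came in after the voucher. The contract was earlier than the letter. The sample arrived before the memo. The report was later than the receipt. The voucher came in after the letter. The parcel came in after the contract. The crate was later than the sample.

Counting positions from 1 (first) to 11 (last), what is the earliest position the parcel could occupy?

The contract, the invoice, the letter, and the voucher must all come before the parcel — 4 forced predecessors.
Nothing else is forced ahead of the parcel, so its earliest slot is position 4 + 1 = 5.

5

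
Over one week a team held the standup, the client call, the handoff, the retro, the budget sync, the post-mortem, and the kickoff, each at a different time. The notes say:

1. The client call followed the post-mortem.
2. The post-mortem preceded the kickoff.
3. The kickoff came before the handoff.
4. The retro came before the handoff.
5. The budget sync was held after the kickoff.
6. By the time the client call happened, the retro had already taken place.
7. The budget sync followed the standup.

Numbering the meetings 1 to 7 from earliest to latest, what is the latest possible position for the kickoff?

The kickoff must come before the budget sync and the handoff — 2 meetings forced after it.
Everything else can be placed before the kickoff in some valid order, so the kickoff can sit as late as position 7 − 2 = 5.

5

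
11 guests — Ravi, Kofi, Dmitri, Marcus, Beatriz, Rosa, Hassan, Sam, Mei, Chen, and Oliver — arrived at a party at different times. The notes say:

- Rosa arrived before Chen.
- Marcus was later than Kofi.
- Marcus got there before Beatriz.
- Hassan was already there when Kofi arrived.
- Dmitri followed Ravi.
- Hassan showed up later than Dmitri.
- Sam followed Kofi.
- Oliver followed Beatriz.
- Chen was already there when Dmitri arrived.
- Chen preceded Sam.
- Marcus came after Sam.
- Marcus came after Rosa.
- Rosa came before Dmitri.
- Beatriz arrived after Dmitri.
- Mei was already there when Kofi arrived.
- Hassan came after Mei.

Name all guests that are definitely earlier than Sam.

Chen, Dmitri, Hassan, Kofi, Mei, Ravi, Rosa

Directly stated before Sam: Chen and Kofi.
Dmitri reaches Sam via Dmitri → Hassan → Kofi → Sam.
Hassan reaches Sam via Hassan → Kofi → Sam.
Mei reaches Sam via Mei → Kofi → Sam.
Likewise Ravi and Rosa each reach Sam by chaining the stated constraints.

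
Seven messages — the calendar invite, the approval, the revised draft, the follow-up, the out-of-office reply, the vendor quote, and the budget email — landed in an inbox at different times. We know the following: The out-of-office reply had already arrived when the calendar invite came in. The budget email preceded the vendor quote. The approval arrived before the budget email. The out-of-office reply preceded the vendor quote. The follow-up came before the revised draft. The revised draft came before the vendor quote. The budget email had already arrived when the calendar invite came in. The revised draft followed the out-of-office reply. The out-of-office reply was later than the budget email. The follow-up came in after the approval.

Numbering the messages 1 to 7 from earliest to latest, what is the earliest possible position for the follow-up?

The approval must come before the follow-up — 1 forced predecessor.
Nothing else is forced ahead of the follow-up, so its earliest slot is position 1 + 1 = 2.

2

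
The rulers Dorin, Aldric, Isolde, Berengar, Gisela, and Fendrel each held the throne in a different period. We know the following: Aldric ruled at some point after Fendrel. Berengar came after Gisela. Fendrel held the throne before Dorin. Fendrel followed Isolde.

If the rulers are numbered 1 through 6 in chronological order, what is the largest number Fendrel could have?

4

Fendrel must come before Aldric and Dorin — 2 rulers forced after them.
Everything else can be placed before Fendrel in some valid order, so Fendrel can sit as late as position 6 − 2 = 4.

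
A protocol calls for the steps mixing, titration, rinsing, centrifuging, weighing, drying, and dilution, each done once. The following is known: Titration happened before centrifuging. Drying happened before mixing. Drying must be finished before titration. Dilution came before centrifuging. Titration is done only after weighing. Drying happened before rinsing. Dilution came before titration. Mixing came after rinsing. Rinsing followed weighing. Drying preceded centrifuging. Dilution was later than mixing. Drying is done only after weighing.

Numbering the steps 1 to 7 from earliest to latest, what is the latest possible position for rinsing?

Rinsing must come before centrifuging, dilution, mixing, and titration — 4 steps forced after it.
Everything else can be placed before rinsing in some valid order, so rinsing can sit as late as position 7 − 4 = 3.

3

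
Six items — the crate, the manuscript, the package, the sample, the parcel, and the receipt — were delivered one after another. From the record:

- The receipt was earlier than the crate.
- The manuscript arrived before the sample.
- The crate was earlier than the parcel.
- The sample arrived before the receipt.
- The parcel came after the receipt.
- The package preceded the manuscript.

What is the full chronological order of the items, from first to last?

The constraints fix every adjacent pair, so only one ordering works:
the package → the manuscript → the sample → the receipt → the crate → the parcel.

the package, the manuscript, the sample, the receipt, the crate, the parcel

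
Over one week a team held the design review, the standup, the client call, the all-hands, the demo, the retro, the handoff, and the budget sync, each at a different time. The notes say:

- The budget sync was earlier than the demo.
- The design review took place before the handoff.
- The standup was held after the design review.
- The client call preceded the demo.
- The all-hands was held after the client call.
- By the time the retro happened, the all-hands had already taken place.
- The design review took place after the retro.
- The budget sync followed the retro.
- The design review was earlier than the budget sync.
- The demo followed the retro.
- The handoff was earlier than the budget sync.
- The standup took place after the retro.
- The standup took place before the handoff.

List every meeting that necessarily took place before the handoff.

the all-hands, the client call, the design review, the retro, the standup

Directly stated before the handoff: the design review and the standup.
The all-hands reaches the handoff via the all-hands → the retro → the standup → the handoff.
The client call reaches the handoff via the client call → the all-hands → the retro → the standup → the handoff.
The retro reaches the handoff via the retro → the standup → the handoff.
No chain forces the demo (or any of the others) ahead of the handoff.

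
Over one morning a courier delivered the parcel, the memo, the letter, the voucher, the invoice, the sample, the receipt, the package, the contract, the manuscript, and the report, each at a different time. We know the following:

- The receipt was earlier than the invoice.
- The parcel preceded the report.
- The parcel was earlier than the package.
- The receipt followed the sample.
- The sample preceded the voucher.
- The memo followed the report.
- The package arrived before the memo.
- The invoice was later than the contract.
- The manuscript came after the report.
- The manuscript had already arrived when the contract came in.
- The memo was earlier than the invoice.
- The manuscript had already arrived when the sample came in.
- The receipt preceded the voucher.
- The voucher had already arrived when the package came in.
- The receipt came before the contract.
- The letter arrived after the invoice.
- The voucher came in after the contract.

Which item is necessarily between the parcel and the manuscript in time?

Tracing the constraints gives the parcel → the report → the manuscript, so the report sits after the parcel and before the manuscript.
No other item is forced both after the parcel and before the manuscript.

the report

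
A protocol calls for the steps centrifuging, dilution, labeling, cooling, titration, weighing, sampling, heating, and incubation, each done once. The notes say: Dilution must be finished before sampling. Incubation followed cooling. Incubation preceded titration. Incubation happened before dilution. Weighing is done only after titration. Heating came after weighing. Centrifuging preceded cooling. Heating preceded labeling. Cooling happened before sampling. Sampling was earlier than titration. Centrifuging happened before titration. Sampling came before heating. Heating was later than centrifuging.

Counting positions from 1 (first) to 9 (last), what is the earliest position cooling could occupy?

2

Centrifuging must come before cooling — 1 forced predecessor.
Nothing else is forced ahead of cooling, so its earliest slot is position 1 + 1 = 2.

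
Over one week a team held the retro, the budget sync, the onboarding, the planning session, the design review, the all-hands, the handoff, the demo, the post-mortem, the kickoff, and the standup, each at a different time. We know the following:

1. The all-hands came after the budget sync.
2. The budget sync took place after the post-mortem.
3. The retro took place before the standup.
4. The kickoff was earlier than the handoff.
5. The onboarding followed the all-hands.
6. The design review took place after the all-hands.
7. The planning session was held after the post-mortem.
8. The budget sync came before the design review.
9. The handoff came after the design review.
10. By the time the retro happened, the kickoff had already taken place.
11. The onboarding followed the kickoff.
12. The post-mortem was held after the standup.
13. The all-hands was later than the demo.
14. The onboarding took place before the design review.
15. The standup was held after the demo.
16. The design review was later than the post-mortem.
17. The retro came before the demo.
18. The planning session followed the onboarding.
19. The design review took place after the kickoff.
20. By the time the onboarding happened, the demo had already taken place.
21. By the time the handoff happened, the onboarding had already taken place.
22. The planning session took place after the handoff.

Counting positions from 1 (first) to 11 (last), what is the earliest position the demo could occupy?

The kickoff and the retro must both come before the demo — 2 forced predecessors.
Nothing else is forced ahead of the demo, so its earliest slot is position 2 + 1 = 3.

3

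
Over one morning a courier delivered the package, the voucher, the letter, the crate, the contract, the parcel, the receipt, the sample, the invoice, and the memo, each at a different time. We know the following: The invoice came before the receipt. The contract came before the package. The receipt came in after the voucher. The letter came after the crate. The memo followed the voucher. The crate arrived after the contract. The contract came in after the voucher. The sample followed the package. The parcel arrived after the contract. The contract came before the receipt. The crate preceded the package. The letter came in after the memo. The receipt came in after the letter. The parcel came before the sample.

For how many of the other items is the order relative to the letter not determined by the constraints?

Forced before the letter: the contract, the crate, the memo, and the voucher; forced after the letter: the receipt.
That leaves the invoice, the package, the parcel, and the sample with no forced order relative to the letter — 4.

4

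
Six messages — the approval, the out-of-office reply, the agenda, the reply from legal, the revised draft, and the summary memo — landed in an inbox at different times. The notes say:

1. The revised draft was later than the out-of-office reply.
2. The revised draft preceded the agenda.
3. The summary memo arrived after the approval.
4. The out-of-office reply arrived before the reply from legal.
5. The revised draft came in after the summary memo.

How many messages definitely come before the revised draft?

Directly stated before the revised draft: the out-of-office reply and the summary memo.
The approval reaches the revised draft via the approval → the summary memo → the revised draft.
No chain forces the reply from legal (or any of the others) ahead of the revised draft.
That's the approval, the out-of-office reply, and the summary memo — 3 in all.

3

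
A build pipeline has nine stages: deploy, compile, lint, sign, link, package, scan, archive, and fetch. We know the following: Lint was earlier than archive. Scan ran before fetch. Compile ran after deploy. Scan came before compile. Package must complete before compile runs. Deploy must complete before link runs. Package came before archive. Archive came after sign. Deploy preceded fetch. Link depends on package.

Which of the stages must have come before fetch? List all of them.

deploy, scan

Directly stated before fetch: deploy and scan.
No chain forces link (or any of the others) ahead of fetch.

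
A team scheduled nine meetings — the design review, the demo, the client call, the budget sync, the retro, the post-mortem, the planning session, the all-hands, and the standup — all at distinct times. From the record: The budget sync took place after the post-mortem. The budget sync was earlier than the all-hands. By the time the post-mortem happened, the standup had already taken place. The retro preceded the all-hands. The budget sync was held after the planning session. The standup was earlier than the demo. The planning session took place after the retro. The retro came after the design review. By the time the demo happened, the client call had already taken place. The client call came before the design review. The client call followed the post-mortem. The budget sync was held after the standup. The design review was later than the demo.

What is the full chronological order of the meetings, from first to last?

the standup, the post-mortem, the client call, the demo, the design review, the retro, the planning session, the budget sync, the all-hands

The constraints fix every adjacent pair, so only one ordering works:
the standup → the post-mortem → the client call → the demo → the design review → the retro → the planning session → the budget sync → the all-hands.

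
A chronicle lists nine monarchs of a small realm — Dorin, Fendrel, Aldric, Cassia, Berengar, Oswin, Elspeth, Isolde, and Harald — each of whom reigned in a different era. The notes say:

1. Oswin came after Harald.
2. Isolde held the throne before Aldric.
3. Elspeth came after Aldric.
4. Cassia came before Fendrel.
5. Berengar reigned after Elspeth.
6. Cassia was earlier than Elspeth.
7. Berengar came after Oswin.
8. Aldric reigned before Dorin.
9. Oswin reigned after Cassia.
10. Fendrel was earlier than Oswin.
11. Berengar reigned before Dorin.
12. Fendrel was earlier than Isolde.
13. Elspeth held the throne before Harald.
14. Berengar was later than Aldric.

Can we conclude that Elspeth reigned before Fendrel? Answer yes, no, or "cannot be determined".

Tracing the constraints gives Fendrel → Isolde → Aldric → Elspeth, so Fendrel must come before Elspeth.
That means Elspeth cannot be before Fendrel.

no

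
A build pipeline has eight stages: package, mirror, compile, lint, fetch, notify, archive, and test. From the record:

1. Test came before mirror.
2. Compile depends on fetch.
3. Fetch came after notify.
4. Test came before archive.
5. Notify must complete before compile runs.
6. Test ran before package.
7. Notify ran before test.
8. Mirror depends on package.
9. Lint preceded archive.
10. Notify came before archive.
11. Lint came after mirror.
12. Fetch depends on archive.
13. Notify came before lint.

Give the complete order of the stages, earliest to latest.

notify, test, package, mirror, lint, archive, fetch, compile

The constraints fix every adjacent pair, so only one ordering works:
notify → test → package → mirror → lint → archive → fetch → compile.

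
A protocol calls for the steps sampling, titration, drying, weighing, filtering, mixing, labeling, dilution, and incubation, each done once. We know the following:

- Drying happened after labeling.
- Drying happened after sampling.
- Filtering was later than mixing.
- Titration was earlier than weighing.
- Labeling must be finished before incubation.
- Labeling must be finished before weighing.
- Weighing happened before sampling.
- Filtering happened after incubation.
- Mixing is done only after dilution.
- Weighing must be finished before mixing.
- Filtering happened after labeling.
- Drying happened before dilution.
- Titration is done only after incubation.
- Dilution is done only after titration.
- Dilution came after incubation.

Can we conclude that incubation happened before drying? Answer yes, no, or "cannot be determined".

yes

Chain the constraints: incubation → titration → weighing → sampling → drying. Each link is directly stated, so incubation comes before drying.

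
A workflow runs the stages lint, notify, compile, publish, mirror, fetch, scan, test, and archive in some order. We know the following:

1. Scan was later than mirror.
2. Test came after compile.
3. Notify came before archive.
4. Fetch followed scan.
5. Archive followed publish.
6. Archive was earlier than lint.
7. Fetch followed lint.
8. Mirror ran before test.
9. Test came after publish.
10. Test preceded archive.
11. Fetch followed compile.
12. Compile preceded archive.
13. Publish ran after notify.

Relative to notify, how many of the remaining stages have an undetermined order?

Forced after notify: archive, fetch, lint, publish, and test.
That leaves compile, mirror, and scan with no forced order relative to notify — 3.

3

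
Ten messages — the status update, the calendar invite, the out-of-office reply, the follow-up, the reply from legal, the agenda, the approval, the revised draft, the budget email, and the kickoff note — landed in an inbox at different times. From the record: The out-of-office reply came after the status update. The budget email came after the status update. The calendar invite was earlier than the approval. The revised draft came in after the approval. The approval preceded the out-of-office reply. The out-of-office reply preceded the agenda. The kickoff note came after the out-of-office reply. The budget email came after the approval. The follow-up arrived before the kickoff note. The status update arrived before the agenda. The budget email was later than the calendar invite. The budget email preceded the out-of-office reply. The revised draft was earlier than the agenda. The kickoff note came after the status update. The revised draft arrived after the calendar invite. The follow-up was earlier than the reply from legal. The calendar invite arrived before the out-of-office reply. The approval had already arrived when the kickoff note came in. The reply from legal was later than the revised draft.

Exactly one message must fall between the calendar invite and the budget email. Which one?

Tracing the constraints gives the calendar invite → the approval → the budget email, so the approval sits after the calendar invite and before the budget email.
No other message is forced both after the calendar invite and before the budget email.

the approval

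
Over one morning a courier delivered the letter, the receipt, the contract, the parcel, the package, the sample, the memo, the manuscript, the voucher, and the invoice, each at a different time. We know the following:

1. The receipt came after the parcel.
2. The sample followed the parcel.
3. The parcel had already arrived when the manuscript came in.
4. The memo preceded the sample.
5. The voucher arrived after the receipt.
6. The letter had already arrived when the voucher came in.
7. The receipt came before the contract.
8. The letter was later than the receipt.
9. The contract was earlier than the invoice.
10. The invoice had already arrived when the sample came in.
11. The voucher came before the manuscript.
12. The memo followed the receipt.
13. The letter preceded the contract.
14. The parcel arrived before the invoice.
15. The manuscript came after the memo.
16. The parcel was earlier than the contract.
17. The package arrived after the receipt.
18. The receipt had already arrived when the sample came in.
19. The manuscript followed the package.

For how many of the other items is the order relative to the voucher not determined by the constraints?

5

Forced before the voucher: the letter, the parcel, and the receipt; forced after the voucher: the manuscript.
That leaves the contract, the invoice, the memo, the package, and the sample with no forced order relative to the voucher — 5.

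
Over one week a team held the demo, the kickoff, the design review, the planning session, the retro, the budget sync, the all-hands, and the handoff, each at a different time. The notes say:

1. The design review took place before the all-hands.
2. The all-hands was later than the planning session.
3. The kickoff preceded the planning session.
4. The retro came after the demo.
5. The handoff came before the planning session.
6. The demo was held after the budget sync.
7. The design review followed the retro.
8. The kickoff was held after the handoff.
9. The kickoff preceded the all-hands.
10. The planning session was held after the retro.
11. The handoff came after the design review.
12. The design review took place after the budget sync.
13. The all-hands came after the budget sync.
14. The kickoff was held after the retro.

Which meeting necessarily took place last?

the all-hands

Every other meeting has a chain of constraints placing it before the all-hands, so the all-hands is last.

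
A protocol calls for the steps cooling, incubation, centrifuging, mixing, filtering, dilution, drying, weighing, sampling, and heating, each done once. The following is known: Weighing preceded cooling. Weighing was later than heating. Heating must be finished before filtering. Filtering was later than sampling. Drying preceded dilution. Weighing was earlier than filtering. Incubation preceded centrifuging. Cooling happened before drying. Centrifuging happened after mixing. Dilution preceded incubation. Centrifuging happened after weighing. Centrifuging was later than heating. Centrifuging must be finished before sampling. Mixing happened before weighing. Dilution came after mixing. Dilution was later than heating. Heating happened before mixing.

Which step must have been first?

Heating has a chain of constraints placing it before every other step, so heating must be first.

heating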